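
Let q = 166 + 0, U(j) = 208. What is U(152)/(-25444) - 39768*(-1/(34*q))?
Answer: 63167690/8975371 ≈ 7.0379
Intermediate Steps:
q = 166
U(152)/(-25444) - 39768*(-1/(34*q)) = 208/(-25444) - 39768/((-34*166)) = 208*(-1/25444) - 39768/(-5644) = -52/6361 - 39768*(-1/5644) = -52/6361 + 9942/1411 = 63167690/8975371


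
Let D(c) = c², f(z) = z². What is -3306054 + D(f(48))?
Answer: 2002362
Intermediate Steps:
-3306054 + D(f(48)) = -3306054 + (48²)² = -3306054 + 2304² = -3306054 + 5308416 = 2002362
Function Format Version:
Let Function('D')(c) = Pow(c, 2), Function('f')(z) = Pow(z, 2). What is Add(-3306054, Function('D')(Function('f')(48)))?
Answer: 2002362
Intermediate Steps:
Add(-3306054, Function('D')(Function('f')(48))) = Add(-3306054, Pow(Pow(48, 2), 2)) = Add(-3306054, Pow(2304, 2)) = Add(-3306054, 5308416) = 2002362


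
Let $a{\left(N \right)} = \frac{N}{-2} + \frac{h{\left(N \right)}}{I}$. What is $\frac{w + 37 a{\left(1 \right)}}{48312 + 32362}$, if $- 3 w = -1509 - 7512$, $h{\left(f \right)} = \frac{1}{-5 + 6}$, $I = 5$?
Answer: $\frac{29959}{806740} \approx 0.037136$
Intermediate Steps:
$h{\left(f \right)} = 1$ ($h{\left(f \right)} = 1^{-1} = 1$)
$w = 3007$ ($w = - \frac{-1509 - 7512}{3} = \left(- \frac{1}{3}\right) \left(-9021\right) = 3007$)
$a{\left(N \right)} = \frac{1}{5} - \frac{N}{2}$ ($a{\left(N \right)} = \frac{N}{-2} + 1 \cdot \frac{1}{5} = N \left(- \frac{1}{2}\right) + 1 \cdot \frac{1}{5} = - \frac{N}{2} + \frac{1}{5} = \frac{1}{5} - \frac{N}{2}$)
$\frac{w + 37 a{\left(1 \right)}}{48312 + 32362} = \frac{3007 + 37 \left(\frac{1}{5} - \frac{1}{2}\right)}{48312 + 32362} = \frac{3007 + 37 \left(\frac{1}{5} - \frac{1}{2}\right)}{80674} = \left(3007 + 37 \left(- \frac{3}{10}\right)\right) \frac{1}{80674} = \left(3007 - \frac{111}{10}\right) \frac{1}{80674} = \frac{29959}{10} \cdot \frac{1}{80674} = \frac{29959}{806740}$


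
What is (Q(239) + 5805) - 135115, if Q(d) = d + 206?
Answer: -128865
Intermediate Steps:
Q(d) = 206 + d
(Q(239) + 5805) - 135115 = ((206 + 239) + 5805) - 135115 = (445 + 5805) - 135115 = 6250 - 135115 = -128865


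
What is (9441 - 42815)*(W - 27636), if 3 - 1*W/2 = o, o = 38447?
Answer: 3488383976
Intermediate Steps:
W = -76888 (W = 6 - 2*38447 = 6 - 76894 = -76888)
(9441 - 42815)*(W - 27636) = (9441 - 42815)*(-76888 - 27636) = -33374*(-104524) = 3488383976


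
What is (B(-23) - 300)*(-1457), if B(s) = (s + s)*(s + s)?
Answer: -2645912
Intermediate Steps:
B(s) = 4*s**2 (B(s) = (2*s)*(2*s) = 4*s**2)
(B(-23) - 300)*(-1457) = (4*(-23)**2 - 300)*(-1457) = (4*529 - 300)*(-1457) = (2116 - 300)*(-1457) = 1816*(-1457) = -2645912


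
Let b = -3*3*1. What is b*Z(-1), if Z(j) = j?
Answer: 9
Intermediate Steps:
b = -9 (b = -9*1 = -9)
b*Z(-1) = -9*(-1) = 9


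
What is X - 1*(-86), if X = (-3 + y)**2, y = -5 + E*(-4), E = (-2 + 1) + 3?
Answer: 342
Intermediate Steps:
E = 2 (E = -1 + 3 = 2)
y = -13 (y = -5 + 2*(-4) = -5 - 8 = -13)
X = 256 (X = (-3 - 13)**2 = (-16)**2 = 256)
X - 1*(-86) = 256 - 1*(-86) = 256 + 86 = 342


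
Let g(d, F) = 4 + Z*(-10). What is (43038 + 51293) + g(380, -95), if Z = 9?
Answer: 94245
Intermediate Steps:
g(d, F) = -86 (g(d, F) = 4 + 9*(-10) = 4 - 90 = -86)
(43038 + 51293) + g(380, -95) = (43038 + 51293) - 86 = 94331 - 86 = 94245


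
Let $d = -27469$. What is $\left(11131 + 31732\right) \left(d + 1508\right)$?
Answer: $-1112766343$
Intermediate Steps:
$\left(11131 + 31732\right) \left(d + 1508\right) = \left(11131 + 31732\right) \left(-27469 + 1508\right) = 42863 \left(-25961\right) = -1112766343$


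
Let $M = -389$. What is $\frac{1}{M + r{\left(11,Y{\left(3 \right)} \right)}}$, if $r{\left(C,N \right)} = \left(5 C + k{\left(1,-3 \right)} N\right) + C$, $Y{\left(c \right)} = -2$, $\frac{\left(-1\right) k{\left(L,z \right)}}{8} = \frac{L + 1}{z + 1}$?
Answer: $- \frac{1}{339} \approx -0.0029499$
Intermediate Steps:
$k{\left(L,z \right)} = - \frac{8 \left(1 + L\right)}{1 + z}$ ($k{\left(L,z \right)} = - 8 \frac{L + 1}{z + 1} = - 8 \frac{1 + L}{1 + z} = - \frac{8 \left(1 + L\right)}{1 + z}$)
$r{\left(C,N \right)} = 6 C + 8 N$ ($r{\left(C,N \right)} = \left(5 C + \frac{8 \left(-1 - 1\right)}{1 - 3} N\right) + C = \left(5 C + \frac{8 \left(-1 - 1\right)}{-2} N\right) + C = \left(5 C + 8 \left(- \frac{1}{2}\right) \left(-2\right) N\right) + C = \left(5 C + 8 N\right) + C = 6 C + 8 N$)
$\frac{1}{M + r{\left(11,Y{\left(3 \right)} \right)}} = \frac{1}{-389 + \left(6 \cdot 11 + 8 \left(-2\right)\right)} = \frac{1}{-389 + \left(66 - 16\right)} = \frac{1}{-389 + 50} = \frac{1}{-339} = - \frac{1}{339}$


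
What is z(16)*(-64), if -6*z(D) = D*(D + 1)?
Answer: 8704/3 ≈ 2901.3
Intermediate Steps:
z(D) = -D*(1 + D)/6 (z(D) = -D*(D + 1)/6 = -D*(1 + D)/6)
z(16)*(-64) = -1/6*16*(1 + 16)*(-64) = -1/6*16*17*(-64) = -136/3*(-64) = 8704/3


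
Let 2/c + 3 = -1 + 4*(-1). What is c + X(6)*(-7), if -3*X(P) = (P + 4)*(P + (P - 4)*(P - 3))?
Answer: 1119/4 ≈ 279.75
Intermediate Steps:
c = -1/4 (c = 2/(-3 + (-1 + 4*(-1))) = 2/(-3 + (-1 - 4)) = 2/(-3 - 5) = 2/(-8) = 2*(-1/8) = -1/4 ≈ -0.25000)
X(P) = -(4 + P)*(P + (-4 + P)*(-3 + P))/3 (X(P) = -(P + 4)*(P + (P - 4)*(P - 3))/3 = -(4 + P)*(P + (-4 + P)*(-3 + P))/3)
c + X(6)*(-7) = -1/4 + (-16 + 4*6 - 1/3*6**3 + (2/3)*6**2)*(-7) = -1/4 + (-16 + 24 - 1/3*216 + (2/3)*36)*(-7) = -1/4 + (-16 + 24 - 72 + 24)*(-7) = -1/4 - 40*(-7) = -1/4 + 280 = 1119/4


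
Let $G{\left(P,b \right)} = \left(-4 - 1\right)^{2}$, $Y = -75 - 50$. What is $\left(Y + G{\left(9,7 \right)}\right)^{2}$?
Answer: $10000$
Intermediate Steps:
$Y = -125$
$G{\left(P,b \right)} = 25$ ($G{\left(P,b \right)} = \left(-5\right)^{2} = 25$)
$\left(Y + G{\left(9,7 \right)}\right)^{2} = \left(-125 + 25\right)^{2} = \left(-100\right)^{2} = 10000$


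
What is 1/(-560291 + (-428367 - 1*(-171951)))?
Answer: -1/816707 ≈ -1.2244e-6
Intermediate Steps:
1/(-560291 + (-428367 - 1*(-171951))) = 1/(-560291 + (-428367 + 171951)) = 1/(-560291 - 256416) = 1/(-816707) = -1/816707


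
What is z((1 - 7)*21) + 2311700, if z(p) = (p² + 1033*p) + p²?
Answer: 2213294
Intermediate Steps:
z(p) = 2*p² + 1033*p
z((1 - 7)*21) + 2311700 = ((1 - 7)*21)*(1033 + 2*((1 - 7)*21)) + 2311700 = (-6*21)*(1033 + 2*(-6*21)) + 2311700 = -126*(1033 + 2*(-126)) + 2311700 = -126*(1033 - 252) + 2311700 = -126*781 + 2311700 = -98406 + 2311700 = 2213294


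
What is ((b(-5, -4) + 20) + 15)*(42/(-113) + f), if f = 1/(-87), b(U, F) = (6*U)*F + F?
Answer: -568817/9831 ≈ -57.859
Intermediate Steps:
b(U, F) = F + 6*F*U (b(U, F) = 6*F*U + F = F + 6*F*U)
f = -1/87 ≈ -0.011494
((b(-5, -4) + 20) + 15)*(42/(-113) + f) = ((-4*(1 + 6*(-5)) + 20) + 15)*(42/(-113) - 1/87) = ((-4*(1 - 30) + 20) + 15)*(42*(-1/113) - 1/87) = ((-4*(-29) + 20) + 15)*(-42/113 - 1/87) = ((116 + 20) + 15)*(-3767/9831) = (136 + 15)*(-3767/9831) = 151*(-3767/9831) = -568817/9831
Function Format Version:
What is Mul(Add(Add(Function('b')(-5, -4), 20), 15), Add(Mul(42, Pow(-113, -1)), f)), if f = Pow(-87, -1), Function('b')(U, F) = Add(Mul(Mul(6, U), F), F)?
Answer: Rational(-568817, 9831) ≈ -57.859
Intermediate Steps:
Function('b')(U, F) = Add(F, Mul(6, F, U)) (Function('b')(U, F) = Add(Mul(6, F, U), F) = Add(F, Mul(6, F, U)))
f = Rational(-1, 87) ≈ -0.011494
Mul(Add(Add(Function('b')(-5, -4), 20), 15), Add(Mul(42, Pow(-113, -1)), f)) = Mul(Add(Add(Mul(-4, Add(1, Mul(6, -5))), 20), 15), Add(Mul(42, Pow(-113, -1)), Rational(-1, 87))) = Mul(Add(Add(Mul(-4, Add(1, -30)), 20), 15), Add(Mul(42, Rational(-1, 113)), Rational(-1, 87))) = Mul(Add(Add(Mul(-4, -29), 20), 15), Add(Rational(-42, 113), Rational(-1, 87))) = Mul(Add(Add(116, 20), 15), Rational(-3767, 9831)) = Mul(Add(136, 15), Rational(-3767, 9831)) = Mul(151, Rational(-3767, 9831)) = Rational(-568817, 9831)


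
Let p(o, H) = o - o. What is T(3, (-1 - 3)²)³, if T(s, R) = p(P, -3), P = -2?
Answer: 0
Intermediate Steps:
p(o, H) = 0
T(s, R) = 0
T(3, (-1 - 3)²)³ = 0³ = 0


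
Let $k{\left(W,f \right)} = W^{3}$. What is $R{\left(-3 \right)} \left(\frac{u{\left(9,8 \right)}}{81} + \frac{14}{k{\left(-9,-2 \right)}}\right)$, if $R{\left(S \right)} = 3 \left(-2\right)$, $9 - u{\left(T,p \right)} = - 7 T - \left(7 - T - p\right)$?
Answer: $- \frac{1088}{243} \approx -4.4774$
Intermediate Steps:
$u{\left(T,p \right)} = 16 - p + 6 T$ ($u{\left(T,p \right)} = 9 - \left(- 7 T - \left(7 - T - p\right)\right) = 9 - \left(- 7 T + \left(-7 + T + p\right)\right) = 9 - \left(-7 + p - 6 T\right) = 9 + \left(7 - p + 6 T\right) = 16 - p + 6 T$)
$R{\left(S \right)} = -6$
$R{\left(-3 \right)} \left(\frac{u{\left(9,8 \right)}}{81} + \frac{14}{k{\left(-9,-2 \right)}}\right) = - 6 \left(\frac{16 - 8 + 6 \cdot 9}{81} + \frac{14}{\left(-9\right)^{3}}\right) = - 6 \left(\left(16 - 8 + 54\right) \frac{1}{81} + \frac{14}{-729}\right) = - 6 \left(62 \cdot \frac{1}{81} + 14 \left(- \frac{1}{729}\right)\right) = - 6 \left(\frac{62}{81} - \frac{14}{729}\right) = \left(-6\right) \frac{544}{729} = - \frac{1088}{243}$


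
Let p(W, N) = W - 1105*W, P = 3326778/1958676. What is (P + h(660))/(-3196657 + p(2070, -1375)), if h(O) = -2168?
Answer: 707180465/1789556405902 ≈ 0.00039517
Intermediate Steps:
P = 554463/326446 (P = 3326778*(1/1958676) = 554463/326446 ≈ 1.6985)
p(W, N) = -1104*W
(P + h(660))/(-3196657 + p(2070, -1375)) = (554463/326446 - 2168)/(-3196657 - 1104*2070) = -707180465/(326446*(-3196657 - 2285280)) = -707180465/326446/(-5481937) = -707180465/326446*(-1/5481937) = 707180465/1789556405902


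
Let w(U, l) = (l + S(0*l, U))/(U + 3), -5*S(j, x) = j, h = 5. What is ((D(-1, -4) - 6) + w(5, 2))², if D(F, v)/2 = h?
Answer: 289/16 ≈ 18.063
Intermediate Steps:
D(F, v) = 10 (D(F, v) = 2*5 = 10)
S(j, x) = -j/5
w(U, l) = l/(3 + U) (w(U, l) = (l - 0*l)/(U + 3) = (l - ⅕*0)/(3 + U) = (l + 0)/(3 + U) = l/(3 + U))
((D(-1, -4) - 6) + w(5, 2))² = ((10 - 6) + 2/(3 + 5))² = (4 + 2/8)² = (4 + 2*(⅛))² = (4 + ¼)² = (17/4)² = 289/16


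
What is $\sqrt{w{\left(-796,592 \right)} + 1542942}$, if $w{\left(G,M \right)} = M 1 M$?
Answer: $\sqrt{1893406} \approx 1376.0$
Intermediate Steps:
$w{\left(G,M \right)} = M^{2}$ ($w{\left(G,M \right)} = M M = M^{2}$)
$\sqrt{w{\left(-796,592 \right)} + 1542942} = \sqrt{592^{2} + 1542942} = \sqrt{350464 + 1542942} = \sqrt{1893406}$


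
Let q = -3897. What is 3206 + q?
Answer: -691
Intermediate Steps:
3206 + q = 3206 - 3897 = -691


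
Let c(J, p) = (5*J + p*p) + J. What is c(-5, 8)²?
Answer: 1156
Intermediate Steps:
c(J, p) = p² + 6*J (c(J, p) = (5*J + p²) + J = (p² + 5*J) + J = p² + 6*J)
c(-5, 8)² = (8² + 6*(-5))² = (64 - 30)² = 34² = 1156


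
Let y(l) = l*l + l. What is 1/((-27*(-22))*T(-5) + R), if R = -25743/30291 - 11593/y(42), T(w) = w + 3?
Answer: -18235182/21795948023 ≈ -0.00083663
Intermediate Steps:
y(l) = l + l² (y(l) = l² + l = l + l²)
T(w) = 3 + w
R = -132551807/18235182 (R = -25743/30291 - 11593*1/(42*(1 + 42)) = -25743*1/30291 - 11593/(42*43) = -8581/10097 - 11593/1806 = -132551807/18235182 ≈ -7.2690)
1/((-27*(-22))*T(-5) + R) = 1/((-27*(-22))*(3 - 5) - 132551807/18235182) = 1/(594*(-2) - 132551807/18235182) = 1/(-1188 - 132551807/18235182) = 1/(-21795948023/18235182) = -18235182/21795948023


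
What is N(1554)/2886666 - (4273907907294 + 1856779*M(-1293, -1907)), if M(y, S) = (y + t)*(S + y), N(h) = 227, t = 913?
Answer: -18854984026634565577/2886666 ≈ -6.5317e+12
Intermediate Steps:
M(y, S) = (913 + y)*(S + y) (M(y, S) = (y + 913)*(S + y) = (913 + y)*(S + y))
N(1554)/2886666 - (4273907907294 + 1856779*M(-1293, -1907)) = 227/2886666 - 1856779/(1/(((-1293)² + 913*(-1907) + 913*(-1293) - 1907*(-1293)) + 2301786)) = 227*(1/2886666) - 1856779/(1/((1671849 - 1741091 - 1180509 + 2465751) + 2301786)) = 227/2886666 - 1856779/(1/(1216000 + 2301786)) = 227/2886666 - 1856779/(1/3517786) = 227/2886666 - 1856779/1/3517786 = 227/2886666 - 1856779*3517786 = 227/2886666 - 6531751171294 = -18854984026634565577/2886666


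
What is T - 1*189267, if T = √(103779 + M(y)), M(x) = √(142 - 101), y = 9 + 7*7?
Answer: -189267 + √(103779 + √41) ≈ -1.8894e+5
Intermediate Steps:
y = 58 (y = 9 + 49 = 58)
M(x) = √41
T = √(103779 + √41) ≈ 322.16
T - 1*189267 = √(103779 + √41) - 1*189267 = √(103779 + √41) - 189267 = -189267 + √(103779 + √41)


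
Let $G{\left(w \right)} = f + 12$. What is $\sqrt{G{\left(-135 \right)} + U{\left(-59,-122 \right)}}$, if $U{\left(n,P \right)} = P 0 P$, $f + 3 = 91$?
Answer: $10$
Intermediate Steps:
$f = 88$ ($f = -3 + 91 = 88$)
$U{\left(n,P \right)} = 0$ ($U{\left(n,P \right)} = 0 P = 0$)
$G{\left(w \right)} = 100$ ($G{\left(w \right)} = 88 + 12 = 100$)
$\sqrt{G{\left(-135 \right)} + U{\left(-59,-122 \right)}} = \sqrt{100 + 0} = \sqrt{100} = 10$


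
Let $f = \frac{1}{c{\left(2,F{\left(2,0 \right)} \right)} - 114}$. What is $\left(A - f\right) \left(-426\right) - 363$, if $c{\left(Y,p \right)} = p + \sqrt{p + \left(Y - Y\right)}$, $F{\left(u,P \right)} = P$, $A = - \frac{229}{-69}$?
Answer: $- \frac{778106}{437} \approx -1780.6$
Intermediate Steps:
$A = \frac{229}{69}$ ($A = \left(-229\right) \left(- \frac{1}{69}\right) = \frac{229}{69} \approx 3.3188$)
$c{\left(Y,p \right)} = p + \sqrt{p}$ ($c{\left(Y,p \right)} = p + \sqrt{p + 0} = p + \sqrt{p}$)
$f = - \frac{1}{114}$ ($f = \frac{1}{\left(0 + \sqrt{0}\right) - 114} = \frac{1}{\left(0 + 0\right) - 114} = \frac{1}{0 - 114} = \frac{1}{-114} = - \frac{1}{114} \approx -0.0087719$)
$\left(A - f\right) \left(-426\right) - 363 = \left(\frac{229}{69} - - \frac{1}{114}\right) \left(-426\right) - 363 = \left(\frac{229}{69} + \frac{1}{114}\right) \left(-426\right) - 363 = \frac{8725}{2622} \left(-426\right) - 363 = - \frac{619475}{437} - 363 = - \frac{778106}{437}$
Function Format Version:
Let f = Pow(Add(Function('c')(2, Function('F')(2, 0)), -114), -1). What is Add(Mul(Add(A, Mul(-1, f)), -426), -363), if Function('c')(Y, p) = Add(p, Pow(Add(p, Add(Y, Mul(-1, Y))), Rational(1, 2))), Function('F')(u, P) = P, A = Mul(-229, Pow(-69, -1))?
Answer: Rational(-778106, 437) ≈ -1780.6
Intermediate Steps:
A = Rational(229, 69) (A = Mul(-229, Rational(-1, 69)) = Rational(229, 69) ≈ 3.3188)
Function('c')(Y, p) = Add(p, Pow(p, Rational(1, 2))) (Function('c')(Y, p) = Add(p, Pow(Add(p, 0), Rational(1, 2))) = Add(p, Pow(p, Rational(1, 2))))
f = Rational(-1, 114) (f = Pow(Add(Add(0, Pow(0, Rational(1, 2))), -114), -1) = Pow(Add(Add(0, 0), -114), -1) = Pow(Add(0, -114), -1) = Pow(-114, -1) = Rational(-1, 114) ≈ -0.0087719)
Add(Mul(Add(A, Mul(-1, f)), -426), -363) = Add(Mul(Add(Rational(229, 69), Mul(-1, Rational(-1, 114))), -426), -363) = Add(Mul(Add(Rational(229, 69), Rational(1, 114)), -426), -363) = Add(Mul(Rational(8725, 2622), -426), -363) = Add(Rational(-619475, 437), -363) = Rational(-778106, 437)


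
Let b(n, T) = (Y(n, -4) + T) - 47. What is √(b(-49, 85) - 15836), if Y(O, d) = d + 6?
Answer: 2*I*√3949 ≈ 125.68*I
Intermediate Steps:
Y(O, d) = 6 + d
b(n, T) = -45 + T (b(n, T) = ((6 - 4) + T) - 47 = (2 + T) - 47 = -45 + T)
√(b(-49, 85) - 15836) = √((-45 + 85) - 15836) = √(40 - 15836) = √(-15796) = 2*I*√3949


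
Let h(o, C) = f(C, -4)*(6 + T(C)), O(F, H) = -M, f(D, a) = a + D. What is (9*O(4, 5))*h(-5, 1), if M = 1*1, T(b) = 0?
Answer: 162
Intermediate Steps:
M = 1
f(D, a) = D + a
O(F, H) = -1 (O(F, H) = -1*1 = -1)
h(o, C) = -24 + 6*C (h(o, C) = (C - 4)*(6 + 0) = (-4 + C)*6 = -24 + 6*C)
(9*O(4, 5))*h(-5, 1) = (9*(-1))*(-24 + 6*1) = -9*(-24 + 6) = -9*(-18) = 162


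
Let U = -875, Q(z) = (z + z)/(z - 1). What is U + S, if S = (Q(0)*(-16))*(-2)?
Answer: -875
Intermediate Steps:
Q(z) = 2*z/(-1 + z) (Q(z) = (2*z)/(-1 + z) = 2*z/(-1 + z))
S = 0 (S = ((2*0/(-1 + 0))*(-16))*(-2) = ((2*0/(-1))*(-16))*(-2) = ((2*0*(-1))*(-16))*(-2) = (0*(-16))*(-2) = 0*(-2) = 0)
U + S = -875 + 0 = -875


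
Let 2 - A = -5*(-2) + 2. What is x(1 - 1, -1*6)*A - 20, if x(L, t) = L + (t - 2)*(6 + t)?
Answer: -20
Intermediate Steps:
x(L, t) = L + (-2 + t)*(6 + t)
A = -10 (A = 2 - (-5*(-2) + 2) = 2 - (10 + 2) = 2 - 1*12 = 2 - 12 = -10)
x(1 - 1, -1*6)*A - 20 = (-12 + (1 - 1) + (-1*6)² + 4*(-1*6))*(-10) - 20 = (-12 + 0 + (-6)² + 4*(-6))*(-10) - 20 = (-12 + 0 + 36 - 24)*(-10) - 20 = 0*(-10) - 20 = 0 - 20 = -20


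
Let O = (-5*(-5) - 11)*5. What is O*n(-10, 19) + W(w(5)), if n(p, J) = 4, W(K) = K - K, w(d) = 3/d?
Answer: 280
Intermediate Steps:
W(K) = 0
O = 70 (O = (25 - 11)*5 = 14*5 = 70)
O*n(-10, 19) + W(w(5)) = 70*4 + 0 = 280 + 0 = 280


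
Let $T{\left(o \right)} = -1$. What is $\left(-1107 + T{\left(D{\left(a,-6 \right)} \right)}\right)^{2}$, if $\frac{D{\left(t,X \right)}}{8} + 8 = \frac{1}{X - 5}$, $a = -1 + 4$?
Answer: $1227664$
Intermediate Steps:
$a = 3$
$D{\left(t,X \right)} = -64 + \frac{8}{-5 + X}$ ($D{\left(t,X \right)} = -64 + \frac{8}{X - 5} = -64 + \frac{8}{-5 + X}$)
$\left(-1107 + T{\left(D{\left(a,-6 \right)} \right)}\right)^{2} = \left(-1107 - 1\right)^{2} = \left(-1108\right)^{2} = 1227664$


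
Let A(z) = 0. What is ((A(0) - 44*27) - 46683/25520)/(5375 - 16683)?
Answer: 30364443/288580160 ≈ 0.10522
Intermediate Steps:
((A(0) - 44*27) - 46683/25520)/(5375 - 16683) = ((0 - 44*27) - 46683/25520)/(5375 - 16683) = ((0 - 1188) - 46683*1/25520)/(-11308) = (-1188 - 46683/25520)*(-1/11308) = -30364443/25520*(-1/11308) = 30364443/288580160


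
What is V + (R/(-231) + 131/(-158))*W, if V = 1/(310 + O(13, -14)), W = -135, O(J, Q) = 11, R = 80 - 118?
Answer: 350404531/3905286 ≈ 89.726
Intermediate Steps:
R = -38
V = 1/321 (V = 1/(310 + 11) = 1/321 ≈ 0.0031153)
V + (R/(-231) + 131/(-158))*W = 1/321 + (-38/(-231) + 131/(-158))*(-135) = 1/321 + (-38*(-1/231) + 131*(-1/158))*(-135) = 1/321 + (38/231 - 131/158)*(-135) = 1/321 - 24257/36498*(-135) = 1/321 + 1091565/12166 = 350404531/3905286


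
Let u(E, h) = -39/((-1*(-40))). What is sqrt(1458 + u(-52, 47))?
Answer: sqrt(582810)/20 ≈ 38.171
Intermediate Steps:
u(E, h) = -39/40
sqrt(1458 + u(-52, 47)) = sqrt(1458 - 39/40) = sqrt(58281/40) = sqrt(582810)/20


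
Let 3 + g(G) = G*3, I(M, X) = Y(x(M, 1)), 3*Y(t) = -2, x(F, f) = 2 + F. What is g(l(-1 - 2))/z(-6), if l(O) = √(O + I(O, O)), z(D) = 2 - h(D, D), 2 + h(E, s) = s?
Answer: -3/10 + I*√33/10 ≈ -0.3 + 0.57446*I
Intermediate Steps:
h(E, s) = -2 + s
Y(t) = -⅔ (Y(t) = (⅓)*(-2) = -⅔)
I(M, X) = -⅔
z(D) = 4 - D (z(D) = 2 - (-2 + D) = 2 + (2 - D) = 4 - D)
l(O) = √(-⅔ + O) (l(O) = √(O - ⅔) = √(-⅔ + O))
g(G) = -3 + 3*G (g(G) = -3 + G*3 = -3 + 3*G)
g(l(-1 - 2))/z(-6) = (-3 + 3*(√(-6 + 9*(-1 - 2))/3))/(4 - 1*(-6)) = (-3 + 3*(√(-6 + 9*(-3))/3))/(4 + 6) = (-3 + 3*(√(-6 - 27)/3))/10 = (-3 + 3*(√(-33)/3))*(⅒) = (-3 + 3*((I*√33)/3))*(⅒) = (-3 + 3*(I*√33/3))*(⅒) = (-3 + I*√33)*(⅒) = -3/10 + I*√33/10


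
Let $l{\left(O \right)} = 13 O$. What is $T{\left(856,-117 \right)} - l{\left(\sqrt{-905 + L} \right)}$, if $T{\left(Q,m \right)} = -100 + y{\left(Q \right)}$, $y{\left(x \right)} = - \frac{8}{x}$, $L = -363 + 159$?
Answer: $- \frac{10701}{107} - 13 i \sqrt{1109} \approx -100.01 - 432.92 i$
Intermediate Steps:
$L = -204$
$T{\left(Q,m \right)} = -100 - \frac{8}{Q}$
$T{\left(856,-117 \right)} - l{\left(\sqrt{-905 + L} \right)} = \left(-100 - \frac{8}{856}\right) - 13 \sqrt{-905 - 204} = \left(-100 - \frac{1}{107}\right) - 13 \sqrt{-1109} = \left(-100 - \frac{1}{107}\right) - 13 i \sqrt{1109} = - \frac{10701}{107} - 13 i \sqrt{1109}$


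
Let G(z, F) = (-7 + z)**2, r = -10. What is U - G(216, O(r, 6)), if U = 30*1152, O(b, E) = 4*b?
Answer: -9121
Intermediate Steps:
U = 34560
U - G(216, O(r, 6)) = 34560 - (-7 + 216)**2 = 34560 - 1*209**2 = 34560 - 1*43681 = 34560 - 43681 = -9121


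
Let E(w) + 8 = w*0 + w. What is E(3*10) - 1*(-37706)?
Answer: 37728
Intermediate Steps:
E(w) = -8 + w (E(w) = -8 + (w*0 + w) = -8 + (0 + w) = -8 + w)
E(3*10) - 1*(-37706) = (-8 + 3*10) - 1*(-37706) = (-8 + 30) + 37706 = 22 + 37706 = 37728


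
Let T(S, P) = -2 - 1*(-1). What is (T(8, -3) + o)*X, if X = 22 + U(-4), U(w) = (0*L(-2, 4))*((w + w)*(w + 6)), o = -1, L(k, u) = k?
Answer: -44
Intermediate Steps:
T(S, P) = -1 (T(S, P) = -2 + 1 = -1)
U(w) = 0 (U(w) = (0*(-2))*((w + w)*(w + 6)) = 0*((2*w)*(6 + w)) = 0*(2*w*(6 + w)) = 0)
X = 22 (X = 22 + 0 = 22)
(T(8, -3) + o)*X = (-1 - 1)*22 = -2*22 = -44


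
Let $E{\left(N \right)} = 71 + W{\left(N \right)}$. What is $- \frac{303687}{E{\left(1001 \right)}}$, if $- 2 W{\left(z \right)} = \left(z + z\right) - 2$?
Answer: $\frac{303687}{929} \approx 326.9$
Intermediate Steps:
$W{\left(z \right)} = 1 - z$ ($W{\left(z \right)} = - \frac{\left(z + z\right) - 2}{2} = - \frac{2 z - 2}{2} = - \frac{-2 + 2 z}{2} = 1 - z$)
$E{\left(N \right)} = 72 - N$ ($E{\left(N \right)} = 71 - \left(-1 + N\right) = 72 - N$)
$- \frac{303687}{E{\left(1001 \right)}} = - \frac{303687}{72 - 1001} = - \frac{303687}{-929} = \left(-303687\right) \left(- \frac{1}{929}\right) = \frac{303687}{929}$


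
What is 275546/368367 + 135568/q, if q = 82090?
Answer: 36279174298/15119623515 ≈ 2.3995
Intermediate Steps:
275546/368367 + 135568/q = 275546/368367 + 135568/82090 = 275546*(1/368367) + 135568*(1/82090) = 275546/368367 + 67784/41045 = 36279174298/15119623515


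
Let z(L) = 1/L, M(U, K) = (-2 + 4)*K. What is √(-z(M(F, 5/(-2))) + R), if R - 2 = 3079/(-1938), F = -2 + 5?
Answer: √57393870/9690 ≈ 0.78182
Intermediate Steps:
F = 3
M(U, K) = 2*K
R = 797/1938 (R = 2 + 3079/(-1938) = 2 + 3079*(-1/1938) = 2 - 3079/1938 = 797/1938 ≈ 0.41125)
√(-z(M(F, 5/(-2))) + R) = √(-1/(2*(5/(-2))) + 797/1938) = √(-1/(2*(5*(-½))) + 797/1938) = √(-1/(2*(-5/2)) + 797/1938) = √(-1/(-5) + 797/1938) = √(-1*(-⅕) + 797/1938) = √(⅕ + 797/1938) = √(5923/9690) = √57393870/9690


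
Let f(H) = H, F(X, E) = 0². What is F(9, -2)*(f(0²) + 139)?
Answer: 0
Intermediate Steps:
F(X, E) = 0
F(9, -2)*(f(0²) + 139) = 0*(0² + 139) = 0*(0 + 139) = 0*139 = 0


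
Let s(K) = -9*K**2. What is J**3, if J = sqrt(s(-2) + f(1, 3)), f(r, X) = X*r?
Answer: -33*I*sqrt(33) ≈ -189.57*I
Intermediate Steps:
J = I*sqrt(33) (J = sqrt(-9*(-2)**2 + 3*1) = sqrt(-9*4 + 3) = sqrt(-36 + 3) = sqrt(-33) = I*sqrt(33) ≈ 5.7446*I)
J**3 = (I*sqrt(33))**3 = -33*I*sqrt(33)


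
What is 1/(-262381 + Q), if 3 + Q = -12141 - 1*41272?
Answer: -1/315797 ≈ -3.1666e-6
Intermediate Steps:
Q = -53416 (Q = -3 + (-12141 - 1*41272) = -3 + (-12141 - 41272) = -3 - 53413 = -53416)
1/(-262381 + Q) = 1/(-262381 - 53416) = 1/(-315797) = -1/315797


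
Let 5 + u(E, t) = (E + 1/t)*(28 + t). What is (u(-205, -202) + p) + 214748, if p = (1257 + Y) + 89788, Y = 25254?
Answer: 37037999/101 ≈ 3.6671e+5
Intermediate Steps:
u(E, t) = -5 + (28 + t)*(E + 1/t) (u(E, t) = -5 + (E + 1/t)*(28 + t) = -5 + (28 + t)*(E + 1/t))
p = 116299 (p = (1257 + 25254) + 89788 = 26511 + 89788 = 116299)
(u(-205, -202) + p) + 214748 = ((-4 + 28*(-205) + 28/(-202) - 205*(-202)) + 116299) + 214748 = ((-4 - 5740 + 28*(-1/202) + 41410) + 116299) + 214748 = ((-4 - 5740 - 14/101 + 41410) + 116299) + 214748 = (3602252/101 + 116299) + 214748 = 15348451/101 + 214748 = 37037999/101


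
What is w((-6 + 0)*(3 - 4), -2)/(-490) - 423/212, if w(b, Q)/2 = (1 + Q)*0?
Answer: -423/212 ≈ -1.9953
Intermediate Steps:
w(b, Q) = 0 (w(b, Q) = 2*((1 + Q)*0) = 2*0 = 0)
w((-6 + 0)*(3 - 4), -2)/(-490) - 423/212 = 0/(-490) - 423/212 = 0*(-1/490) - 423*1/212 = 0 - 423/212 = -423/212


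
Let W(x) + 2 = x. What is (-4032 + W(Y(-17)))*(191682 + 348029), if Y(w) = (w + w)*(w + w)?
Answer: -1553288258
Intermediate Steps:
Y(w) = 4*w² (Y(w) = (2*w)*(2*w) = 4*w²)
W(x) = -2 + x
(-4032 + W(Y(-17)))*(191682 + 348029) = (-4032 + (-2 + 4*(-17)²))*(191682 + 348029) = (-4032 + (-2 + 4*289))*539711 = (-4032 + (-2 + 1156))*539711 = (-4032 + 1154)*539711 = -2878*539711 = -1553288258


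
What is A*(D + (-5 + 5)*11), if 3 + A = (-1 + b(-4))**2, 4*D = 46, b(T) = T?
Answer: 253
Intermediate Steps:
D = 23/2 (D = (1/4)*46 = 23/2 ≈ 11.500)
A = 22 (A = -3 + (-1 - 4)**2 = -3 + (-5)**2 = -3 + 25 = 22)
A*(D + (-5 + 5)*11) = 22*(23/2 + (-5 + 5)*11) = 22*(23/2 + 0*11) = 22*(23/2 + 0) = 22*(23/2) = 253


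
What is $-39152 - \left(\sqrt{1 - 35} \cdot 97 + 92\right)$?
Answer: $-39244 - 97 i \sqrt{34} \approx -39244.0 - 565.6 i$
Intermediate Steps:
$-39152 - \left(\sqrt{1 - 35} \cdot 97 + 92\right) = -39152 - \left(\sqrt{-34} \cdot 97 + 92\right) = -39152 - \left(i \sqrt{34} \cdot 97 + 92\right) = -39152 - \left(97 i \sqrt{34} + 92\right) = -39152 - \left(92 + 97 i \sqrt{34}\right) = -39244 - 97 i \sqrt{34}$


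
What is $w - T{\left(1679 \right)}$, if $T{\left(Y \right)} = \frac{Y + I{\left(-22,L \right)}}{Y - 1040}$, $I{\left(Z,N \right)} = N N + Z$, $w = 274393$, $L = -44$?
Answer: $\frac{175333534}{639} \approx 2.7439 \cdot 10^{5}$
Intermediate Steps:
$I{\left(Z,N \right)} = Z + N^{2}$ ($I{\left(Z,N \right)} = N^{2} + Z = Z + N^{2}$)
$T{\left(Y \right)} = \frac{1914 + Y}{-1040 + Y}$ ($T{\left(Y \right)} = \frac{Y - \left(22 - \left(-44\right)^{2}\right)}{Y - 1040} = \frac{Y + \left(-22 + 1936\right)}{-1040 + Y} = \frac{Y + 1914}{-1040 + Y} = \frac{1914 + Y}{-1040 + Y}$)
$w - T{\left(1679 \right)} = 274393 - \frac{1914 + 1679}{-1040 + 1679} = 274393 - \frac{1}{639} \cdot 3593 = 274393 - \frac{3593}{639} = \frac{175333534}{639}$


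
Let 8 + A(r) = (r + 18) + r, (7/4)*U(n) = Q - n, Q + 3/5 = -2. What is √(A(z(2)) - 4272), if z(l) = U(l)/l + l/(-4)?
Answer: I*√5225395/35 ≈ 65.312*I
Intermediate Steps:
Q = -13/5 (Q = -⅗ - 2 = -13/5 ≈ -2.6000)
U(n) = -52/35 - 4*n/7 (U(n) = 4*(-13/5 - n)/7 = -52/35 - 4*n/7)
z(l) = -l/4 + (-52/35 - 4*l/7)/l (z(l) = (-52/35 - 4*l/7)/l + l/(-4) = (-52/35 - 4*l/7)/l + l*(-¼) = (-52/35 - 4*l/7)/l - l/4 = -l/4 + (-52/35 - 4*l/7)/l)
A(r) = 10 + 2*r (A(r) = -8 + ((r + 18) + r) = -8 + ((18 + r) + r) = -8 + (18 + 2*r) = 10 + 2*r)
√(A(z(2)) - 4272) = √((10 + 2*(-4/7 - 52/35/2 - ¼*2)) - 4272) = √((10 + 2*(-4/7 - 52/35*½ - ½)) - 4272) = √((10 + 2*(-4/7 - 26/35 - ½)) - 4272) = √((10 + 2*(-127/70)) - 4272) = √((10 - 127/35) - 4272) = √(223/35 - 4272) = √(-149297/35) = I*√5225395/35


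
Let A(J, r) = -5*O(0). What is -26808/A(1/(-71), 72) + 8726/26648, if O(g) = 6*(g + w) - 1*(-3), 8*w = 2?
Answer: 238191973/199860 ≈ 1191.8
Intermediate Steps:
w = ¼ (w = (⅛)*2 = ¼ ≈ 0.25000)
O(g) = 9/2 + 6*g (O(g) = 6*(g + ¼) - 1*(-3) = 6*(¼ + g) + 3 = (3/2 + 6*g) + 3 = 9/2 + 6*g)
A(J, r) = -45/2 (A(J, r) = -5*(9/2 + 6*0) = -5*(9/2 + 0) = -5*9/2 = -45/2)
-26808/A(1/(-71), 72) + 8726/26648 = -26808/(-45/2) + 8726/26648 = -26808*(-2/45) + 8726*(1/26648) = 17872/15 + 4363/13324 = 238191973/199860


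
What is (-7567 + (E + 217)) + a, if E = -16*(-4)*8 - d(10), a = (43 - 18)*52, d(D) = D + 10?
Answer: -5558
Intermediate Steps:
d(D) = 10 + D
a = 1300 (a = 25*52 = 1300)
E = 492 (E = -16*(-4)*8 - (10 + 10) = 64*8 - 1*20 = 512 - 20 = 492)
(-7567 + (E + 217)) + a = (-7567 + (492 + 217)) + 1300 = (-7567 + 709) + 1300 = -6858 + 1300 = -5558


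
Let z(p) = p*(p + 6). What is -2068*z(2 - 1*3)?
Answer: 10340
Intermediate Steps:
z(p) = p*(6 + p)
-2068*z(2 - 1*3) = -2068*(2 - 1*3)*(6 + (2 - 1*3)) = -2068*(2 - 3)*(6 + (2 - 3)) = -(-2068)*(6 - 1) = -(-2068)*5 = -2068*(-5) = 10340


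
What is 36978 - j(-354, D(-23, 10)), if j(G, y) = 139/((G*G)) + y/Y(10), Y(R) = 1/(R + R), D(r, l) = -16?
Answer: 4674036029/125316 ≈ 37298.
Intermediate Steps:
Y(R) = 1/(2*R)
j(G, y) = 20*y + 139/G² (j(G, y) = 139/((G*G)) + y/(((½)/10)) = 139/(G²) + y/(((½)*(⅒))) = 139/G² + y/(1/20) = 139/G² + y*20 = 139/G² + 20*y = 20*y + 139/G²)
36978 - j(-354, D(-23, 10)) = 36978 - (20*(-16) + 139/(-354)²) = 36978 - (-320 + 139*(1/125316)) = 36978 - (-320 + 139/125316) = 36978 - 1*(-40100981/125316) = 36978 + 40100981/125316 = 4674036029/125316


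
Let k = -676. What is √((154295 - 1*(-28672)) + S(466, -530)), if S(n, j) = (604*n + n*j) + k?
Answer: 5*√8671 ≈ 465.59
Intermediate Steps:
S(n, j) = -676 + 604*n + j*n (S(n, j) = (604*n + n*j) - 676 = (604*n + j*n) - 676 = -676 + 604*n + j*n)
√((154295 - 1*(-28672)) + S(466, -530)) = √((154295 - 1*(-28672)) + (-676 + 604*466 - 530*466)) = √((154295 + 28672) + (-676 + 281464 - 246980)) = √(182967 + 33808) = √216775 = 5*√8671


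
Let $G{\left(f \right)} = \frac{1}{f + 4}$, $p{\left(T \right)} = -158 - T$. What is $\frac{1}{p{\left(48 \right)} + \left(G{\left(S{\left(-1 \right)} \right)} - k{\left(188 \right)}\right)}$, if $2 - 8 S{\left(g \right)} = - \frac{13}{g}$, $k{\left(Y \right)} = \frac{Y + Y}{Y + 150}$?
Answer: $- \frac{3549}{733690} \approx -0.0048372$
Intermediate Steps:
$k{\left(Y \right)} = \frac{2 Y}{150 + Y}$
$S{\left(g \right)} = \frac{1}{4} + \frac{13}{8 g}$ ($S{\left(g \right)} = \frac{1}{4} - \frac{\left(-13\right) \frac{1}{g}}{8} = \frac{1}{4} + \frac{13}{8 g}$)
$G{\left(f \right)} = \frac{1}{4 + f}$
$\frac{1}{p{\left(48 \right)} + \left(G{\left(S{\left(-1 \right)} \right)} - k{\left(188 \right)}\right)} = \frac{1}{\left(-158 - 48\right) - \left(- \frac{1}{4 + \frac{13 + 2 \left(-1\right)}{8 \left(-1\right)}} + 2 \cdot 188 \frac{1}{150 + 188}\right)} = \frac{1}{\left(-158 - 48\right) - \left(- \frac{1}{4 + \frac{1}{8} \left(-1\right) \left(13 - 2\right)} + 2 \cdot 188 \cdot \frac{1}{338}\right)} = \frac{1}{-206 - \left(- \frac{1}{4 + \frac{1}{8} \left(-1\right) 11} + 2 \cdot 188 \cdot \frac{1}{338}\right)} = \frac{1}{-206 + \left(\frac{1}{4 - \frac{11}{8}} - \frac{188}{169}\right)} = \frac{1}{-206 - \left(\frac{188}{169} - \frac{1}{\frac{21}{8}}\right)} = \frac{1}{-206 + \left(\frac{8}{21} - \frac{188}{169}\right)} = \frac{1}{-206 - \frac{2596}{3549}} = \frac{1}{- \frac{733690}{3549}} = - \frac{3549}{733690}$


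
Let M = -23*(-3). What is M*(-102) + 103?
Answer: -6935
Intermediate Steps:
M = 69
M*(-102) + 103 = 69*(-102) + 103 = -7038 + 103 = -6935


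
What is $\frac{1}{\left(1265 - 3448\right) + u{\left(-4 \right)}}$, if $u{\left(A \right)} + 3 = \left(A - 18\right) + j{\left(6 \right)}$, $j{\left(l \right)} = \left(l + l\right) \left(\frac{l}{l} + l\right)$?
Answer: $- \frac{1}{2124} \approx -0.00047081$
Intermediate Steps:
$j{\left(l \right)} = 2 l \left(1 + l\right)$
$u{\left(A \right)} = 63 + A$ ($u{\left(A \right)} = -3 + \left(\left(A - 18\right) + 2 \cdot 6 \left(1 + 6\right)\right) = -3 + \left(\left(-18 + A\right) + 2 \cdot 6 \cdot 7\right) = -3 + \left(\left(-18 + A\right) + 84\right) = -3 + \left(66 + A\right) = 63 + A$)
$\frac{1}{\left(1265 - 3448\right) + u{\left(-4 \right)}} = \frac{1}{\left(1265 - 3448\right) + \left(63 - 4\right)} = \frac{1}{-2183 + 59} = \frac{1}{-2124} = - \frac{1}{2124}$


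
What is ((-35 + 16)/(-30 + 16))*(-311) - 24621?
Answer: -350603/14 ≈ -25043.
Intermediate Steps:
((-35 + 16)/(-30 + 16))*(-311) - 24621 = -19/(-14)*(-311) - 24621 = -19*(-1/14)*(-311) - 24621 = (19/14)*(-311) - 24621 = -5909/14 - 24621 = -350603/14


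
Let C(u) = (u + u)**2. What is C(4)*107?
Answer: 6848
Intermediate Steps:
C(u) = 4*u**2 (C(u) = (2*u)**2 = 4*u**2)
C(4)*107 = (4*4**2)*107 = (4*16)*107 = 64*107 = 6848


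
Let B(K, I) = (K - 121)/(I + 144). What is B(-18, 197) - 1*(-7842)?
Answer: 2673983/341 ≈ 7841.6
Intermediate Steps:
B(K, I) = (-121 + K)/(144 + I)
B(-18, 197) - 1*(-7842) = (-121 - 18)/(144 + 197) - 1*(-7842) = -139/341 + 7842 = 2673983/341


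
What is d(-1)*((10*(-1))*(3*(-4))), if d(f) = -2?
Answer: -240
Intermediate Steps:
d(-1)*((10*(-1))*(3*(-4))) = -2*10*(-1)*3*(-4) = -(-20)*(-12) = -2*120 = -240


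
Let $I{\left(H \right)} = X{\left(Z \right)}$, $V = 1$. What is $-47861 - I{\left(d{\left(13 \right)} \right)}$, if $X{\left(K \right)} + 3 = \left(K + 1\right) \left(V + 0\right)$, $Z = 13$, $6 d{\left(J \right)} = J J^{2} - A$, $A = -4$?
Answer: $-47872$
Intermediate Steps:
$d{\left(J \right)} = \frac{2}{3} + \frac{J^{3}}{6}$ ($d{\left(J \right)} = \frac{J J^{2} - -4}{6} = \frac{J^{3} + 4}{6} = \frac{4 + J^{3}}{6} = \frac{2}{3} + \frac{J^{3}}{6}$)
$X{\left(K \right)} = -2 + K$ ($X{\left(K \right)} = -3 + \left(K + 1\right) \left(1 + 0\right) = -3 + \left(1 + K\right) 1 = -3 + \left(1 + K\right) = -2 + K$)
$I{\left(H \right)} = 11$ ($I{\left(H \right)} = -2 + 13 = 11$)
$-47861 - I{\left(d{\left(13 \right)} \right)} = -47861 - 11 = -47872$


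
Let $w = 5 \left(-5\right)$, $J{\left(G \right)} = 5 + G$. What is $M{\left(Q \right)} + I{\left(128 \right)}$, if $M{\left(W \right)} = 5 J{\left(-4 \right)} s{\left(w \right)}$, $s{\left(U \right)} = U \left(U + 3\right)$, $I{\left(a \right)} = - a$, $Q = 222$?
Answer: $2622$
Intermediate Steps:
$w = -25$
$s{\left(U \right)} = U \left(3 + U\right)$
$M{\left(W \right)} = 2750$ ($M{\left(W \right)} = 5 \left(5 - 4\right) \left(- 25 \left(3 - 25\right)\right) = 5 \cdot 1 \left(\left(-25\right) \left(-22\right)\right) = 5 \cdot 550 = 2750$)
$M{\left(Q \right)} + I{\left(128 \right)} = 2750 - 128 = 2622$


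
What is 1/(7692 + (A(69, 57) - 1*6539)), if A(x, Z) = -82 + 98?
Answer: 1/1169 ≈ 0.00085543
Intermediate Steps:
A(x, Z) = 16
1/(7692 + (A(69, 57) - 1*6539)) = 1/(7692 + (16 - 1*6539)) = 1/(7692 + (16 - 6539)) = 1/(7692 - 6523) = 1/1169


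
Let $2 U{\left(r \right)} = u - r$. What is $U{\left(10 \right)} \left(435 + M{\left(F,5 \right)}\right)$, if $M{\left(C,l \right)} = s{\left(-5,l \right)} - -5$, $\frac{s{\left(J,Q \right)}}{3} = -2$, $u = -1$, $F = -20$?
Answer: $-2387$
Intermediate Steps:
$s{\left(J,Q \right)} = -6$ ($s{\left(J,Q \right)} = 3 \left(-2\right) = -6$)
$M{\left(C,l \right)} = -1$ ($M{\left(C,l \right)} = -6 - -5 = -6 + 5 = -1$)
$U{\left(r \right)} = - \frac{1}{2} - \frac{r}{2}$ ($U{\left(r \right)} = \frac{-1 - r}{2} = - \frac{1}{2} - \frac{r}{2}$)
$U{\left(10 \right)} \left(435 + M{\left(F,5 \right)}\right) = \left(- \frac{1}{2} - 5\right) \left(435 - 1\right) = \left(- \frac{1}{2} - 5\right) 434 = \left(- \frac{11}{2}\right) 434 = -2387$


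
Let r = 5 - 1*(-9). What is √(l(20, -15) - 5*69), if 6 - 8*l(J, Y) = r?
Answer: I*√346 ≈ 18.601*I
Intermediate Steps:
r = 14 (r = 5 + 9 = 14)
l(J, Y) = -1 (l(J, Y) = ¾ - ⅛*14 = ¾ - 7/4 = -1)
√(l(20, -15) - 5*69) = √(-1 - 5*69) = √(-1 - 345) = √(-346) = I*√346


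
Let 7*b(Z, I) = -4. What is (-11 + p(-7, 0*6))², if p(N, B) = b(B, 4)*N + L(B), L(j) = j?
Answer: 49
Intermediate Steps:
b(Z, I) = -4/7 (b(Z, I) = (⅐)*(-4) = -4/7)
p(N, B) = B - 4*N/7 (p(N, B) = -4*N/7 + B = B - 4*N/7)
(-11 + p(-7, 0*6))² = (-11 + (0*6 - 4/7*(-7)))² = (-11 + (0 + 4))² = (-11 + 4)² = (-7)² = 49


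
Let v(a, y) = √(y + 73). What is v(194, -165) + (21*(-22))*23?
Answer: -10626 + 2*I*√23 ≈ -10626.0 + 9.5917*I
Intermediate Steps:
v(a, y) = √(73 + y)
v(194, -165) + (21*(-22))*23 = √(73 - 165) + (21*(-22))*23 = √(-92) - 462*23 = 2*I*√23 - 10626 = -10626 + 2*I*√23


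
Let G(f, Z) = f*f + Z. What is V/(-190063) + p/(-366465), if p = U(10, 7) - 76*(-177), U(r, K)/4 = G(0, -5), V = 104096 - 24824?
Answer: -31603339696/69651437295 ≈ -0.45374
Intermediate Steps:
V = 79272
G(f, Z) = Z + f² (G(f, Z) = f² + Z = Z + f²)
U(r, K) = -20 (U(r, K) = 4*(-5 + 0²) = 4*(-5 + 0) = 4*(-5) = -20)
p = 13432 (p = -20 - 76*(-177) = -20 + 13452 = 13432)
V/(-190063) + p/(-366465) = 79272/(-190063) + 13432/(-366465) = 79272*(-1/190063) + 13432*(-1/366465) = -79272/190063 - 13432/366465 = -31603339696/69651437295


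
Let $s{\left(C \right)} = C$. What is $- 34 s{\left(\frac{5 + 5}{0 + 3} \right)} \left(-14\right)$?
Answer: $\frac{4760}{3} \approx 1586.7$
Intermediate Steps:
$- 34 s{\left(\frac{5 + 5}{0 + 3} \right)} \left(-14\right) = - 34 \frac{5 + 5}{0 + 3} \left(-14\right) = - 34 \cdot \frac{10}{3} \left(-14\right) = - 34 \cdot 10 \cdot \frac{1}{3} \left(-14\right) = \left(-34\right) \frac{10}{3} \left(-14\right) = \left(- \frac{340}{3}\right) \left(-14\right) = \frac{4760}{3}$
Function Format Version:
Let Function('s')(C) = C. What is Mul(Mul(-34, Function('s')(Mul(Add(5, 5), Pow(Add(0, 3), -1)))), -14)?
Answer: Rational(4760, 3) ≈ 1586.7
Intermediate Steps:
Mul(Mul(-34, Function('s')(Mul(Add(5, 5), Pow(Add(0, 3), -1)))), -14) = Mul(Mul(-34, Mul(Add(5, 5), Pow(Add(0, 3), -1))), -14) = Mul(Mul(-34, Mul(10, Pow(3, -1))), -14) = Mul(Mul(-34, Mul(10, Rational(1, 3))), -14) = Mul(Mul(-34, Rational(10, 3)), -14) = Mul(Rational(-340, 3), -14) = Rational(4760, 3)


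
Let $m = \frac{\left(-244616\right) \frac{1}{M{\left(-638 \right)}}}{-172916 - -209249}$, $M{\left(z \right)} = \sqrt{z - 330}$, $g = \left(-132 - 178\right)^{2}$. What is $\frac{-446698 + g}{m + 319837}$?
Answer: $- \frac{17911255355433372765294}{16339745746177576558193} + \frac{8568962598378996 i \sqrt{2}}{16339745746177576558193} \approx -1.0962 + 7.4165 \cdot 10^{-7} i$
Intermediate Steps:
$g = 96100$ ($g = \left(-310\right)^{2} = 96100$)
$M{\left(z \right)} = \sqrt{-330 + z}$
$m = \frac{61154 i \sqrt{2}}{399663}$ ($m = \frac{\left(-244616\right) \frac{1}{\sqrt{-330 - 638}}}{-172916 - -209249} = \frac{\left(-244616\right) \frac{1}{\sqrt{-968}}}{-172916 + 209249} = \frac{\left(-244616\right) \frac{1}{22 i \sqrt{2}}}{36333} = - 244616 \left(- \frac{i \sqrt{2}}{44}\right) \frac{1}{36333} = \frac{61154 i \sqrt{2}}{11} \cdot \frac{1}{36333} = \frac{61154 i \sqrt{2}}{399663} \approx 0.21639 i$)
$\frac{-446698 + g}{m + 319837} = \frac{-446698 + 96100}{\frac{61154 i \sqrt{2}}{399663} + 319837} = - \frac{350598}{319837 + \frac{61154 i \sqrt{2}}{399663}}$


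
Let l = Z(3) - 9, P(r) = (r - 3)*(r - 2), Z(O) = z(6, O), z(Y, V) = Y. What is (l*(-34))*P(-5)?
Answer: 5712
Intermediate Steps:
Z(O) = 6
P(r) = (-3 + r)*(-2 + r)
l = -3 (l = 6 - 9 = -3)
(l*(-34))*P(-5) = (-3*(-34))*(6 + (-5)² - 5*(-5)) = 102*(6 + 25 + 25) = 102*56 = 5712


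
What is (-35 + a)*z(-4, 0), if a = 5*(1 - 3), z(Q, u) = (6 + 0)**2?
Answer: -1620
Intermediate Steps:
z(Q, u) = 36 (z(Q, u) = 6**2 = 36)
a = -10 (a = 5*(-2) = -10)
(-35 + a)*z(-4, 0) = (-35 - 10)*36 = -45*36 = -1620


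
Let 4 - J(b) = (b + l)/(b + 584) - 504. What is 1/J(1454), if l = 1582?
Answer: 1019/516134 ≈ 0.0019743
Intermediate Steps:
J(b) = 508 - (1582 + b)/(584 + b) (J(b) = 4 - ((b + 1582)/(b + 584) - 504) = 4 - ((1582 + b)/(584 + b) - 504) = 4 - (-504 + (1582 + b)/(584 + b)) = 4 + (504 - (1582 + b)/(584 + b)) = 508 - (1582 + b)/(584 + b))
1/J(1454) = 1/((295090 + 507*1454)/(584 + 1454)) = 1/((295090 + 737178)/2038) = 1/((1/2038)*1032268) = 1/(516134/1019) = 1019/516134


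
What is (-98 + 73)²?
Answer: 625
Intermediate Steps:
(-98 + 73)² = (-25)² = 625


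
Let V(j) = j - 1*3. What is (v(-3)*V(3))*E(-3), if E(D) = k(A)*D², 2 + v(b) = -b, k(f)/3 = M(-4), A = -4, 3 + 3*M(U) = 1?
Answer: 0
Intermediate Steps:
M(U) = -⅔ (M(U) = -1 + (⅓)*1 = -1 + ⅓ = -⅔)
k(f) = -2 (k(f) = 3*(-⅔) = -2)
v(b) = -2 - b
V(j) = -3 + j (V(j) = j - 3 = -3 + j)
E(D) = -2*D²
(v(-3)*V(3))*E(-3) = ((-2 - 1*(-3))*(-3 + 3))*(-2*(-3)²) = ((-2 + 3)*0)*(-2*9) = (1*0)*(-18) = 0*(-18) = 0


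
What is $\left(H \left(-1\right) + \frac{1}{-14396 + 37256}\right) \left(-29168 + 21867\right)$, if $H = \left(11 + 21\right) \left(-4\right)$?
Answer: $- \frac{21363317381}{22860} \approx -9.3453 \cdot 10^{5}$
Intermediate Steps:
$H = -128$ ($H = 32 \left(-4\right) = -128$)
$\left(H \left(-1\right) + \frac{1}{-14396 + 37256}\right) \left(-29168 + 21867\right) = \left(\left(-128\right) \left(-1\right) + \frac{1}{-14396 + 37256}\right) \left(-29168 + 21867\right) = \left(128 + \frac{1}{22860}\right) \left(-7301\right) = \frac{2926081}{22860} \left(-7301\right) = - \frac{21363317381}{22860}$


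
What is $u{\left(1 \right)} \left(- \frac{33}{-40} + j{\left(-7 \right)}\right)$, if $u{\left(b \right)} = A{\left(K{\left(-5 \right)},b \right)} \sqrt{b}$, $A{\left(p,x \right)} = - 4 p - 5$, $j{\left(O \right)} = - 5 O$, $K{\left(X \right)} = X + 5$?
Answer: $- \frac{1433}{8} \approx -179.13$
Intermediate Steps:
$K{\left(X \right)} = 5 + X$
$A{\left(p,x \right)} = -5 - 4 p$
$u{\left(b \right)} = - 5 \sqrt{b}$ ($u{\left(b \right)} = \left(-5 - 4 \left(5 - 5\right)\right) \sqrt{b} = \left(-5 - 0\right) \sqrt{b} = \left(-5 + 0\right) \sqrt{b} = - 5 \sqrt{b}$)
$u{\left(1 \right)} \left(- \frac{33}{-40} + j{\left(-7 \right)}\right) = - 5 \sqrt{1} \left(- \frac{33}{-40} - -35\right) = \left(-5\right) 1 \left(\left(-33\right) \left(- \frac{1}{40}\right) + 35\right) = - 5 \left(\frac{33}{40} + 35\right) = \left(-5\right) \frac{1433}{40} = - \frac{1433}{8}$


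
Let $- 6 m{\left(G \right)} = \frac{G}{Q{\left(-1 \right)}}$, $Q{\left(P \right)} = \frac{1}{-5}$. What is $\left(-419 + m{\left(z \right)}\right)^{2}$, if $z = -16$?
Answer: $\frac{1682209}{9} \approx 1.8691 \cdot 10^{5}$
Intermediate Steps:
$Q{\left(P \right)} = - \frac{1}{5}$
$m{\left(G \right)} = \frac{5 G}{6}$ ($m{\left(G \right)} = - \frac{G \frac{1}{- \frac{1}{5}}}{6} = - \frac{G \left(-5\right)}{6} = - \frac{\left(-5\right) G}{6} = \frac{5 G}{6}$)
$\left(-419 + m{\left(z \right)}\right)^{2} = \left(-419 + \frac{5}{6} \left(-16\right)\right)^{2} = \left(-419 - \frac{40}{3}\right)^{2} = \left(- \frac{1297}{3}\right)^{2} = \frac{1682209}{9}$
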